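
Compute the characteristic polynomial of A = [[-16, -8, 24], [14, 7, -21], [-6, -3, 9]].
xI - A = [[x + 16, 8, -24], [-14, x - 7, 21], [6, 3, x - 9]].

Expanding det(xI - A) along the first row:
det(xI - A) = + (x + 16)·det([[x - 7, 21], [3, x - 9]]) - (8)·det([[-14, 21], [6, x - 9]]) + (-24)·det([[-14, x - 7], [6, 3]]).

Evaluating gives χ_A(x) = x^3.

χ_A(x) = x^3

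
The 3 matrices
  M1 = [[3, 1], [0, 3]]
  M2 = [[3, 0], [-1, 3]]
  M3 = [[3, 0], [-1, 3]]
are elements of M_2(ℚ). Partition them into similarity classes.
1 class: {M1, M2, M3}

Characteristic polynomials: χ_{M1} = (x - 3)^2, χ_{M2} = (x - 3)^2, χ_{M3} = (x - 3)^2.

{M1, M2, M3}: invariant factors (x - 3)^2.

Matrices are similar if and only if their invariant-factor lists agree; the partition into similarity classes is {M1, M2, M3}.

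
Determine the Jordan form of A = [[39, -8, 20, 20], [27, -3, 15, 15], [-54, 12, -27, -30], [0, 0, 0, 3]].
The characteristic polynomial is det(xI - A) = (x - 3)^4, so the eigenvalues are 3 (algebraic multiplicity 4).

For λ = 3: rank(A - 3I) = 1, rank((A - 3I)^2) = 0. The eigenspace has dimension 4 - 1 = 3, so there are 3 Jordan blocks; the rank sequence gives block sizes [2, 1, 1].

Assembling the blocks gives the Jordan form J above.

J = [[3, 1, 0, 0], [0, 3, 0, 0], [0, 0, 3, 0], [0, 0, 0, 3]]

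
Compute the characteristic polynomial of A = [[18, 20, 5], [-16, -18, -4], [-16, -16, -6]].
χ_A(x) = (x + 2)^3

xI - A = [[x - 18, -20, -5], [16, x + 18, 4], [16, 16, x + 6]].

Expanding det(xI - A) along the first row:
det(xI - A) = + (x - 18)·det([[x + 18, 4], [16, x + 6]]) - (-20)·det([[16, 4], [16, x + 6]]) + (-5)·det([[16, x + 18], [16, 16]]).

Evaluating gives χ_A(x) = x^3 + 6x^2 + 12x + 8 = (x + 2)^3.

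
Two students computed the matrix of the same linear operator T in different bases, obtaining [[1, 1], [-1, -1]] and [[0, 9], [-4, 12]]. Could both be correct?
trace(A) = 0 but trace(B) = 12. The trace is a similarity invariant, so A and B are not similar.

No.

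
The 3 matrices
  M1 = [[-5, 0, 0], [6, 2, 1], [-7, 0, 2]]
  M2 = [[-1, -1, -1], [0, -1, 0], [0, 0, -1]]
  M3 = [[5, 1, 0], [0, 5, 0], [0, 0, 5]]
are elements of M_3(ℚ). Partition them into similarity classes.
Characteristic polynomials: χ_{M1} = (x - 2)^2(x + 5), χ_{M2} = (x + 1)^3, χ_{M3} = (x - 5)^3.

{M1}: invariant factors (x - 2)^2(x + 5).

{M2}: invariant factors x + 1, (x + 1)^2.

{M3}: invariant factors x - 5, (x - 5)^2.

Matrices are similar if and only if their invariant-factor lists agree; the partition into similarity classes is {M1}, {M2}, {M3}.

3 classes: {M1}, {M2}, {M3}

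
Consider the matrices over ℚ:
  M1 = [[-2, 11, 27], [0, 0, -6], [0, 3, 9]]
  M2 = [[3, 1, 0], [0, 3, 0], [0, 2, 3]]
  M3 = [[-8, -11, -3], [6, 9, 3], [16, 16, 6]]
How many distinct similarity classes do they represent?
2 classes: {M1, M3}, {M2}

Characteristic polynomials: χ_{M1} = (x - 6)(x - 3)(x + 2), χ_{M2} = (x - 3)^3, χ_{M3} = (x - 6)(x - 3)(x + 2).

{M1, M3}: invariant factors (x - 6)(x - 3)(x + 2).

{M2}: invariant factors x - 3, (x - 3)^2.

Matrices are similar if and only if their invariant-factor lists agree; the partition into similarity classes is {M1, M3}, {M2}.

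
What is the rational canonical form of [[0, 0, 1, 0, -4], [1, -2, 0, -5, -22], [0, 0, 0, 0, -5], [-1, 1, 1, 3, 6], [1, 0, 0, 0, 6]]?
R = [[0, 1, 0, 0, 0], [1, 1, 0, 0, 0], [0, 0, 0, 0, -5], [0, 0, 1, 0, -4], [0, 0, 0, 1, 6]]

The invariant factors of A (the non-unit diagonal entries of the Smith normal form of xI - A over ℚ[x]) are x^2 - x - 1, (x - 5)(x^2 - x - 1), each dividing the next. The characteristic polynomial is their product, (x - 5)(x^2 - x - 1)^2.

The rational canonical form is the block-diagonal matrix of companion matrices C(f_i):
R = [[0, 1, 0, 0, 0], [1, 1, 0, 0, 0], [0, 0, 0, 0, -5], [0, 0, 1, 0, -4], [0, 0, 0, 1, 6]].

Note the characteristic polynomial does not split into linear factors over ℚ, so A has no Jordan form over ℚ; the rational canonical form exists over any field.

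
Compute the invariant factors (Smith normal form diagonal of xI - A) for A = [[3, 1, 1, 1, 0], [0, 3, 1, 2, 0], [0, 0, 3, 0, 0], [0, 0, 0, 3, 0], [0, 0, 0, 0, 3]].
x - 3, x - 3, (x - 3)^3

The Jordan structure of A has elementary divisors (x - 3)^3, (x - 3), (x - 3). Arranging the block sizes at each eigenvalue in decreasing order and taking row products gives the invariant factors.

Invariant factors (smallest first, each dividing the next): x - 3, x - 3, (x - 3)^3.

Check: the last factor (x - 3)^3 is the minimal polynomial, and the product (x - 3)^5 is the characteristic polynomial.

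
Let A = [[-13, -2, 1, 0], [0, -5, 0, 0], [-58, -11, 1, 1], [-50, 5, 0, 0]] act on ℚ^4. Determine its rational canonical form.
R = [[-5, 0, 0, 0], [0, 0, 0, -50], [0, 1, 0, -45], [0, 0, 1, -12]]

The invariant factors of A (the non-unit diagonal entries of the Smith normal form of xI - A over ℚ[x]) are x + 5, (x + 2)(x + 5)^2, each dividing the next. The characteristic polynomial is their product, (x + 2)(x + 5)^3.

The rational canonical form is the block-diagonal matrix of companion matrices C(f_i):
R = [[-5, 0, 0, 0], [0, 0, 0, -50], [0, 1, 0, -45], [0, 0, 1, -12]].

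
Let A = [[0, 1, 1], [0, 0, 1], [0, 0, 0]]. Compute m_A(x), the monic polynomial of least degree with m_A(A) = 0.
The characteristic polynomial factors as x^3. The minimal polynomial is ∏(x - λ)^{k_λ} where k_λ is the size of the largest Jordan block at λ.

For λ = 0: rank(A) = 2, and the largest Jordan block has size 3 (the smallest k with rank(A^k) = rank(A^(k+1))).

So m_A(x) = x^3.

m_A(x) = x^3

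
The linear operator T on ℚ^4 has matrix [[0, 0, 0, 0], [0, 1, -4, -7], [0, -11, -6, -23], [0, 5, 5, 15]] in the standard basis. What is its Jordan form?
J = [[0, 0, 0, 0], [0, 0, 0, 0], [0, 0, 5, 1], [0, 0, 0, 5]]

The characteristic polynomial is det(xI - A) = x^2(x - 5)^2, so the eigenvalues are 0 (algebraic multiplicity 2), 5 (algebraic multiplicity 2).

For λ = 0: rank(A) = 2. The eigenspace has dimension 4 - 2 = 2, so there are 2 Jordan blocks; the rank sequence gives block sizes [1, 1].

For λ = 5: rank(A - 5I) = 3, rank((A - 5I)^2) = 2. The eigenspace has dimension 4 - 3 = 1, so there is 1 Jordan block; the rank sequence gives block sizes [2].

Assembling the blocks gives the Jordan form J above.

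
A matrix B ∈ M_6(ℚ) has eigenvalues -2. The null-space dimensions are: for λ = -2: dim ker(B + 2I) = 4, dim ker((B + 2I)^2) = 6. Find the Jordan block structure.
λ = -2: successive nullity increments [4, 2] count blocks of size ≥ k; block sizes are [2, 2, 1, 1].

Jordan blocks: (-2, 2), (-2, 2), (-2, 1), (-2, 1)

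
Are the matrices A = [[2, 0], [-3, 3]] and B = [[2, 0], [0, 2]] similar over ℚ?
No.

trace(A) = 5 but trace(B) = 4. The trace is a similarity invariant, so A and B are not similar.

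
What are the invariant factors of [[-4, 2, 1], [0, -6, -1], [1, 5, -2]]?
The Jordan structure of A has elementary divisors (x + 4)^3. Arranging the block sizes at each eigenvalue in decreasing order and taking row products gives the invariant factors.

Invariant factors (smallest first, each dividing the next): (x + 4)^3.

Check: the last factor (x + 4)^3 is the minimal polynomial, and the product (x + 4)^3 is the characteristic polynomial.

(x + 4)^3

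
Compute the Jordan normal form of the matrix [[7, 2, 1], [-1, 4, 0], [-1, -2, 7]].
J = [[6, 1, 0], [0, 6, 1], [0, 0, 6]]

The characteristic polynomial is det(xI - A) = (x - 6)^3, so the eigenvalues are 6 (algebraic multiplicity 3).

For λ = 6: rank(A - 6I) = 2, rank((A - 6I)^2) = 1, rank((A - 6I)^3) = 0. The eigenspace has dimension 3 - 2 = 1, so there is 1 Jordan block; the rank sequence gives block sizes [3].

Assembling the blocks gives the Jordan form J above.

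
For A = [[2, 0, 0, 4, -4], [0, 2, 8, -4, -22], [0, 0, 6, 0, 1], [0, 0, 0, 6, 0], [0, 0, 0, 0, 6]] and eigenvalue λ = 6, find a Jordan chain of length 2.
We seek v_1 ∈ ker((A - 6I)^2) \ ker(A - 6I), then set v_{i+1} = (A - 6I) v_i.

One such chain is v_1 = [[0, 1, 4, 1, 1]]^T, v_2 = [[0, 2, 1, 0, 0]]^T. Check: (A - 6I) v_2 = [[0, 0, 0, 0, 0]]^T = 0.

v_1 = [[0, 1, 4, 1, 1]]^T, v_2 = [[0, 2, 1, 0, 0]]^T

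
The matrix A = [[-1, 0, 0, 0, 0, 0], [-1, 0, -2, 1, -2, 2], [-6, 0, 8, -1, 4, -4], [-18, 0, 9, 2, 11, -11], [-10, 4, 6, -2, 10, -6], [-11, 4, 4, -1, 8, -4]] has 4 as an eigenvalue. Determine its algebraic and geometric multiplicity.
The characteristic polynomial is x(x - 4)^4(x + 1), so the factor x - 4 appears with exponent 4: the algebraic multiplicity is 4.

rank(A - 4I) = 4, so the eigenspace has dimension 6 - 4 = 2: the geometric multiplicity is 2.

Since 2 < 4, A is not diagonalizable.

algebraic multiplicity 4, geometric multiplicity 2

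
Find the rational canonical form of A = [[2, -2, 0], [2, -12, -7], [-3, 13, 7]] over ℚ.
The invariant factors of A (the non-unit diagonal entries of the Smith normal form of xI - A over ℚ[x]) are x(x^2 + 3x + 1), each dividing the next. The characteristic polynomial is their product, x(x^2 + 3x + 1).

The rational canonical form is the block-diagonal matrix of companion matrices C(f_i):
R = [[0, 0, 0], [1, 0, -1], [0, 1, -3]].

Note the characteristic polynomial does not split into linear factors over ℚ, so A has no Jordan form over ℚ; the rational canonical form exists over any field.

R = [[0, 0, 0], [1, 0, -1], [0, 1, -3]]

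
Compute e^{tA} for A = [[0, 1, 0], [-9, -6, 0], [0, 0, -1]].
e^{tA} = [[(3*t + 1)*e^{-3*t}, t*e^{-3*t}, 0], [-9*t*e^{-3*t}, (1 - 3*t)*e^{-3*t}, 0], [0, 0, e^{-t}]]

A has Jordan form J = [[-3, 1, 0], [0, -3, 0], [0, 0, -1]] with A = PJP^{-1}, so e^{tA} = P e^{tJ} P^{-1}.

For a Jordan block J_k(λ), e^{tJ_k(λ)} = e^{λt} · (I + tN + t^2 N^2/2! + ... + t^{k-1} N^{k-1}/(k-1)!) where N is the nilpotent superdiagonal part.

Assembling the blocks and conjugating back gives the entries of e^{tA} as shown above.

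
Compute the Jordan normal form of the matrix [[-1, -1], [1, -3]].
J = [[-2, 1], [0, -2]]

The characteristic polynomial is det(xI - A) = (x + 2)^2, so the eigenvalues are -2 (algebraic multiplicity 2).

For λ = -2: rank(A + 2I) = 1, rank((A + 2I)^2) = 0. The eigenspace has dimension 2 - 1 = 1, so there is 1 Jordan block; the rank sequence gives block sizes [2].

Assembling the blocks gives the Jordan form J above.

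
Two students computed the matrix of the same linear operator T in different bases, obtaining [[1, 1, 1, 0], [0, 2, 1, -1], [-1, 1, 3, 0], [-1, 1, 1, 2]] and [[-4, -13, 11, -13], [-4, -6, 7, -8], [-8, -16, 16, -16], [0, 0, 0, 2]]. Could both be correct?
Yes.

Two matrices over a field are similar if and only if they have the same invariant factors.

Both A and B have characteristic polynomial (x - 2)^4 and minimal polynomial (x - 2)^3. Computing further, both have invariant factors x - 2, (x - 2)^3. Hence A and B are similar.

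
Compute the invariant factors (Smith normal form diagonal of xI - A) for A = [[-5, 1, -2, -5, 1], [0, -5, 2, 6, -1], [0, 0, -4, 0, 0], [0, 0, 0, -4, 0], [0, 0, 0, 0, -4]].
x + 4, x + 4, (x + 4)(x + 5)^2

The Jordan structure of A has elementary divisors (x + 5)^2, (x + 4), (x + 4), (x + 4). Arranging the block sizes at each eigenvalue in decreasing order and taking row products gives the invariant factors.

Invariant factors (smallest first, each dividing the next): x + 4, x + 4, (x + 4)(x + 5)^2.

Check: the last factor (x + 4)(x + 5)^2 is the minimal polynomial, and the product (x + 4)^3(x + 5)^2 is the characteristic polynomial.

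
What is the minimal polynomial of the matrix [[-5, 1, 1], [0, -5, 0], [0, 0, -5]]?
The characteristic polynomial factors as (x + 5)^3. The minimal polynomial is ∏(x - λ)^{k_λ} where k_λ is the size of the largest Jordan block at λ.

For λ = -5: rank(A + 5I) = 1, and the largest Jordan block has size 2 (the smallest k with rank((A + 5I)^k) = rank((A + 5I)^(k+1))).

So m_A(x) = (x + 5)^2.

m_A(x) = (x + 5)^2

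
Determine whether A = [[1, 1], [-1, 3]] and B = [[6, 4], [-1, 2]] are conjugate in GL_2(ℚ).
trace(A) = 4 but trace(B) = 8. The trace is a similarity invariant, so A and B are not similar.

No.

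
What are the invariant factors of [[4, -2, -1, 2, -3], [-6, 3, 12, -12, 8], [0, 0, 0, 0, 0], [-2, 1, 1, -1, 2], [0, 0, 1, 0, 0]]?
The Jordan structure of A has elementary divisors x^3, (x - 3)^2. Arranging the block sizes at each eigenvalue in decreasing order and taking row products gives the invariant factors.

Invariant factors (smallest first, each dividing the next): x^3(x - 3)^2.

Check: the last factor x^3(x - 3)^2 is the minimal polynomial, and the product x^3(x - 3)^2 is the characteristic polynomial.

x^3(x - 3)^2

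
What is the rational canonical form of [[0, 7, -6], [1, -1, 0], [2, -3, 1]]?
R = [[0, 0, -1], [1, 0, -4], [0, 1, 0]]

The invariant factors of A (the non-unit diagonal entries of the Smith normal form of xI - A over ℚ[x]) are x^3 + 4x + 1, each dividing the next. The characteristic polynomial is their product, x^3 + 4x + 1.

The rational canonical form is the block-diagonal matrix of companion matrices C(f_i):
R = [[0, 0, -1], [1, 0, -4], [0, 1, 0]].

Note the characteristic polynomial does not split into linear factors over ℚ, so A has no Jordan form over ℚ; the rational canonical form exists over any field.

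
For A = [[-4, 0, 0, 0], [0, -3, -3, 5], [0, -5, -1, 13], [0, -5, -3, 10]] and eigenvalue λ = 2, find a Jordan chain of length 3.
We seek v_1 ∈ ker((A - 2I)^3) \ ker((A - 2I)^2), then set v_{i+1} = (A - 2I) v_i.

One such chain is v_1 = [[0, 1, -4, -1]]^T, v_2 = [[0, 2, -6, -1]]^T, v_3 = [[0, 3, -5, 0]]^T. Check: (A - 2I) v_3 = [[0, 0, 0, 0]]^T = 0.

v_1 = [[0, 1, -4, -1]]^T, v_2 = [[0, 2, -6, -1]]^T, v_3 = [[0, 3, -5, 0]]^T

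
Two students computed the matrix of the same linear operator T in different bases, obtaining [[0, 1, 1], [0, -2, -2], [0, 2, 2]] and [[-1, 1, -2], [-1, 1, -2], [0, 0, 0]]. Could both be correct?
Yes.

Two matrices over a field are similar if and only if they have the same invariant factors.

Both A and B have characteristic polynomial x^3 and minimal polynomial x^2. Computing further, both have invariant factors x, x^2. Hence A and B are similar.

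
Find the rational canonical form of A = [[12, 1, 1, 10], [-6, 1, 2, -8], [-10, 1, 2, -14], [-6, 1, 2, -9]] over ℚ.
R = [[0, 0, 0, -4], [1, 0, 0, 12], [0, 1, 0, -13], [0, 0, 1, 6]]

The invariant factors of A (the non-unit diagonal entries of the Smith normal form of xI - A over ℚ[x]) are (x - 2)^2(x - 1)^2, each dividing the next. The characteristic polynomial is their product, (x - 2)^2(x - 1)^2.

The rational canonical form is the block-diagonal matrix of companion matrices C(f_i):
R = [[0, 0, 0, -4], [1, 0, 0, 12], [0, 1, 0, -13], [0, 0, 1, 6]].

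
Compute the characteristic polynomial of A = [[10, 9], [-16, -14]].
xI - A = [[x - 10, -9], [16, x + 14]].

Expanding det(xI - A) along the first row:
det(xI - A) = + (x - 10)·det([[x + 14]]) - (-9)·det([[16]]).

Evaluating gives χ_A(x) = x^2 + 4x + 4 = (x + 2)^2.

χ_A(x) = (x + 2)^2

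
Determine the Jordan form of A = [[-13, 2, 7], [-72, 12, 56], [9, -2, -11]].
The characteristic polynomial is det(xI - A) = (x + 4)^3, so the eigenvalues are -4 (algebraic multiplicity 3).

For λ = -4: rank(A + 4I) = 1, rank((A + 4I)^2) = 0. The eigenspace has dimension 3 - 1 = 2, so there are 2 Jordan blocks; the rank sequence gives block sizes [2, 1].

Assembling the blocks gives the Jordan form J above.

J = [[-4, 1, 0], [0, -4, 0], [0, 0, -4]]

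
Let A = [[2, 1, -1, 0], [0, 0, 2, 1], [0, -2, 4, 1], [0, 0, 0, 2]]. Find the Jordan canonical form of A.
The characteristic polynomial is det(xI - A) = (x - 2)^4, so the eigenvalues are 2 (algebraic multiplicity 4).

For λ = 2: rank(A - 2I) = 2, rank((A - 2I)^2) = 0. The eigenspace has dimension 4 - 2 = 2, so there are 2 Jordan blocks; the rank sequence gives block sizes [2, 2].

Assembling the blocks gives the Jordan form J above.

J = [[2, 1, 0, 0], [0, 2, 0, 0], [0, 0, 2, 1], [0, 0, 0, 2]]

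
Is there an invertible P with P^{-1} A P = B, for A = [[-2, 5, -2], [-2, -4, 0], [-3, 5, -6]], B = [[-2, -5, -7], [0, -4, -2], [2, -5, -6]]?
Yes.

Two matrices over a field are similar if and only if they have the same invariant factors.

Both A and B have characteristic polynomial (x + 4)^3 and minimal polynomial (x + 4)^3. Computing further, both have invariant factors (x + 4)^3. Hence A and B are similar.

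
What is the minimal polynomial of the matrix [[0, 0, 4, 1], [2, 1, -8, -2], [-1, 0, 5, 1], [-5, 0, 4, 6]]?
m_A(x) = (x - 5)^2(x - 1)

The characteristic polynomial factors as (x - 5)^2(x - 1)^2. The minimal polynomial is ∏(x - λ)^{k_λ} where k_λ is the size of the largest Jordan block at λ.

For λ = 1: rank(A - I) = 2, and the largest Jordan block has size 1 (the smallest k with rank((A - I)^k) = rank((A - I)^(k+1))).
For λ = 5: rank(A - 5I) = 3, and the largest Jordan block has size 2 (the smallest k with rank((A - 5I)^k) = rank((A - 5I)^(k+1))).

So m_A(x) = (x - 5)^2(x - 1).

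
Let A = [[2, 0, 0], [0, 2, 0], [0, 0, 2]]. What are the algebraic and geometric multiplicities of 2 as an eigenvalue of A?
The characteristic polynomial is (x - 2)^3, so the factor x - 2 appears with exponent 3: the algebraic multiplicity is 3.

rank(A - 2I) = 0, so the eigenspace has dimension 3 - 0 = 3: the geometric multiplicity is 3.

algebraic multiplicity 3, geometric multiplicity 3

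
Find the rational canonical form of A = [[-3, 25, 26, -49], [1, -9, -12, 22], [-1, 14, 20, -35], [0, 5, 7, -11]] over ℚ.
R = [[0, 0, 0, 9], [1, 0, 0, -6], [0, 1, 0, -3], [0, 0, 1, -3]]

The invariant factors of A (the non-unit diagonal entries of the Smith normal form of xI - A over ℚ[x]) are (x + 3)(x^3 + 3x - 3), each dividing the next. The characteristic polynomial is their product, (x + 3)(x^3 + 3x - 3).

The rational canonical form is the block-diagonal matrix of companion matrices C(f_i):
R = [[0, 0, 0, 9], [1, 0, 0, -6], [0, 1, 0, -3], [0, 0, 1, -3]].

Note the characteristic polynomial does not split into linear factors over ℚ, so A has no Jordan form over ℚ; the rational canonical form exists over any field.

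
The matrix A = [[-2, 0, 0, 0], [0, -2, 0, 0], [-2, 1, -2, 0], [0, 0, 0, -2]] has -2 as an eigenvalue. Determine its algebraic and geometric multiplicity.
The characteristic polynomial is (x + 2)^4, so the factor x + 2 appears with exponent 4: the algebraic multiplicity is 4.

rank(A + 2I) = 1, so the eigenspace has dimension 4 - 1 = 3: the geometric multiplicity is 3.

Since 3 < 4, A is not diagonalizable.

algebraic multiplicity 4, geometric multiplicity 3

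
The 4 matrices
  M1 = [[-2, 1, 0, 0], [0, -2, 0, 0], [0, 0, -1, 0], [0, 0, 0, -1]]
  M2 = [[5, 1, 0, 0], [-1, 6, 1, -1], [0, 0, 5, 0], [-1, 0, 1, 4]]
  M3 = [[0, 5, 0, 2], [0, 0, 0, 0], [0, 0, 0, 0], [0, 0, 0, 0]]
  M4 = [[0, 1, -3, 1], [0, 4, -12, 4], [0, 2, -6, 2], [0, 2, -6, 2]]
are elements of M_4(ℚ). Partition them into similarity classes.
3 classes: {M1}, {M2}, {M3, M4}

Characteristic polynomials: χ_{M1} = (x + 1)^2(x + 2)^2, χ_{M2} = (x - 5)^4, χ_{M3} = x^4, χ_{M4} = x^4.

{M1}: invariant factors x + 1, (x + 1)(x + 2)^2.

{M2}: invariant factors x - 5, (x - 5)^3.

{M3, M4}: invariant factors x, x, x^2.

Matrices are similar if and only if their invariant-factor lists agree; the partition into similarity classes is {M1}, {M2}, {M3, M4}.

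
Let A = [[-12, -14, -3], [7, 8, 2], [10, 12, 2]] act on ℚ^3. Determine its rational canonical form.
R = [[0, 0, 0], [1, 0, 0], [0, 1, -2]]

The invariant factors of A (the non-unit diagonal entries of the Smith normal form of xI - A over ℚ[x]) are x^2(x + 2), each dividing the next. The characteristic polynomial is their product, x^2(x + 2).

The rational canonical form is the block-diagonal matrix of companion matrices C(f_i):
R = [[0, 0, 0], [1, 0, 0], [0, 1, -2]].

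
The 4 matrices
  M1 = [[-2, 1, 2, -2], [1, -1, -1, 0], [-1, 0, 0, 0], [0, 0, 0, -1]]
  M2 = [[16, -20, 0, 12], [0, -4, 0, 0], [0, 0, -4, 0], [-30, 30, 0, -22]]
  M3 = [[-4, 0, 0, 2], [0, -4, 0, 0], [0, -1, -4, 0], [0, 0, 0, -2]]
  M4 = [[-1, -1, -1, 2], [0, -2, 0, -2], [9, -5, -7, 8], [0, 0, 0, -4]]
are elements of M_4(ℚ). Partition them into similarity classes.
Characteristic polynomials: χ_{M1} = (x + 1)^4, χ_{M2} = (x + 2)(x + 4)^3, χ_{M3} = (x + 2)(x + 4)^3, χ_{M4} = (x + 2)(x + 4)^3.

{M1}: invariant factors x + 1, (x + 1)^3.

{M2}: invariant factors x + 4, x + 4, (x + 2)(x + 4).

{M3, M4}: invariant factors x + 4, (x + 2)(x + 4)^2.

Matrices are similar if and only if their invariant-factor lists agree; the partition into similarity classes is {M1}, {M2}, {M3, M4}.

3 classes: {M1}, {M2}, {M3, M4}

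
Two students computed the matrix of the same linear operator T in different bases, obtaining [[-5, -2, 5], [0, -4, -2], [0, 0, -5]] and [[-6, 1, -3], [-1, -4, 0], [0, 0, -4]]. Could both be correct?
Two matrices over a field are similar if and only if they have the same invariant factors.

Both A and B have characteristic polynomial (x + 4)(x + 5)^2 and minimal polynomial (x + 4)(x + 5)^2. Computing further, both have invariant factors (x + 4)(x + 5)^2. Hence A and B are similar.

Yes.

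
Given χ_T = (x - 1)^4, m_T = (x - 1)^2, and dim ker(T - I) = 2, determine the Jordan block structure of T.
λ = 1: algebraic multiplicity 4 (exponent in χ_T), largest block size 2 (exponent in m_T), 2 blocks (geometric multiplicity). These force block sizes [2, 2].

Jordan blocks: (1, 2), (1, 2)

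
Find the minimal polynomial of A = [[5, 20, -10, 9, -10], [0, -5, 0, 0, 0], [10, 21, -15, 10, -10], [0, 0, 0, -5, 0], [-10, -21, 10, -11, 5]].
m_A(x) = (x - 5)(x + 5)^2

The characteristic polynomial factors as (x - 5)(x + 5)^4. The minimal polynomial is ∏(x - λ)^{k_λ} where k_λ is the size of the largest Jordan block at λ.

For λ = -5: rank(A + 5I) = 3, and the largest Jordan block has size 2 (the smallest k with rank((A + 5I)^k) = rank((A + 5I)^(k+1))).
For λ = 5: rank(A - 5I) = 4, and the largest Jordan block has size 1 (the smallest k with rank((A - 5I)^k) = rank((A - 5I)^(k+1))).

So m_A(x) = (x - 5)(x + 5)^2.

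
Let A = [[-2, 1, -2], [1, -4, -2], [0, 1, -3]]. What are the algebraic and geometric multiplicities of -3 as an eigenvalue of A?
algebraic multiplicity 3, geometric multiplicity 1

The characteristic polynomial is (x + 3)^3, so the factor x + 3 appears with exponent 3: the algebraic multiplicity is 3.

rank(A + 3I) = 2, so the eigenspace has dimension 3 - 2 = 1: the geometric multiplicity is 1.

Since 1 < 3, A is not diagonalizable.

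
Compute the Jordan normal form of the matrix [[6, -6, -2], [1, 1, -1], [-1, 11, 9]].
J = [[4, 0, 0], [0, 6, 1], [0, 0, 6]]

The characteristic polynomial is det(xI - A) = (x - 6)^2(x - 4), so the eigenvalues are 4 (algebraic multiplicity 1), 6 (algebraic multiplicity 2).

For λ = 4: algebraic multiplicity 1 gives one 1×1 block.

For λ = 6: rank(A - 6I) = 2, rank((A - 6I)^2) = 1. The eigenspace has dimension 3 - 2 = 1, so there is 1 Jordan block; the rank sequence gives block sizes [2].

Assembling the blocks gives the Jordan form J above.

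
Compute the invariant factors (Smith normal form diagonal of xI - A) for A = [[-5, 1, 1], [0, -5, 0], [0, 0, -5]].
The Jordan structure of A has elementary divisors (x + 5)^2, (x + 5). Arranging the block sizes at each eigenvalue in decreasing order and taking row products gives the invariant factors.

Invariant factors (smallest first, each dividing the next): x + 5, (x + 5)^2.

Check: the last factor (x + 5)^2 is the minimal polynomial, and the product (x + 5)^3 is the characteristic polynomial.

x + 5, (x + 5)^2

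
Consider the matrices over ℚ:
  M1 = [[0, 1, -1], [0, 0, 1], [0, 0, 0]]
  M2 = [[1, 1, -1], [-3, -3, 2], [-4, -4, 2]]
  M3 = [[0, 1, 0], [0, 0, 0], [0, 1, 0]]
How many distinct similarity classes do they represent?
Characteristic polynomials: χ_{M1} = x^3, χ_{M2} = x^3, χ_{M3} = x^3.

{M1, M2}: invariant factors x^3.

{M3}: invariant factors x, x^2.

Matrices are similar if and only if their invariant-factor lists agree; the partition into similarity classes is {M1, M2}, {M3}.

2 classes: {M1, M2}, {M3}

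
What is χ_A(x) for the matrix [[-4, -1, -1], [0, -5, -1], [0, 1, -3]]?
xI - A = [[x + 4, 1, 1], [0, x + 5, 1], [0, -1, x + 3]].

Expanding det(xI - A) along the first row:
det(xI - A) = + (x + 4)·det([[x + 5, 1], [-1, x + 3]]) - (1)·det([[0, 1], [0, x + 3]]) + (1)·det([[0, x + 5], [0, -1]]).

Evaluating gives χ_A(x) = x^3 + 12x^2 + 48x + 64 = (x + 4)^3.

χ_A(x) = (x + 4)^3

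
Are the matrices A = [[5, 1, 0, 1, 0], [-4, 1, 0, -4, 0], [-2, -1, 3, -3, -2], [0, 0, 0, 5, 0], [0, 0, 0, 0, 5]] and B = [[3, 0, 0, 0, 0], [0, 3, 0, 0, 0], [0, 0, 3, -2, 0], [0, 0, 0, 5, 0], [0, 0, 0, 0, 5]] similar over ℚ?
No.

Both have characteristic polynomial (x - 5)^2(x - 3)^3, but the minimal polynomial of A is (x - 5)(x - 3)^2 while the minimal polynomial of B is (x - 5)(x - 3). The minimal polynomial is a similarity invariant, so A and B are not similar.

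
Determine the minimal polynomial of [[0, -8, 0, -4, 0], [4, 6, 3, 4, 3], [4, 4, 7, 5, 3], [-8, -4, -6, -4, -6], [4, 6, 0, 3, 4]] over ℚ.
m_A(x) = x(x - 4)^2(x - 1)

The characteristic polynomial factors as x(x - 4)^3(x - 1). The minimal polynomial is ∏(x - λ)^{k_λ} where k_λ is the size of the largest Jordan block at λ.

For λ = 0: rank(A) = 4, and the largest Jordan block has size 1 (the smallest k with rank(A^k) = rank(A^(k+1))).
For λ = 1: rank(A - I) = 4, and the largest Jordan block has size 1 (the smallest k with rank((A - I)^k) = rank((A - I)^(k+1))).
For λ = 4: rank(A - 4I) = 3, and the largest Jordan block has size 2 (the smallest k with rank((A - 4I)^k) = rank((A - 4I)^(k+1))).

So m_A(x) = x(x - 4)^2(x - 1).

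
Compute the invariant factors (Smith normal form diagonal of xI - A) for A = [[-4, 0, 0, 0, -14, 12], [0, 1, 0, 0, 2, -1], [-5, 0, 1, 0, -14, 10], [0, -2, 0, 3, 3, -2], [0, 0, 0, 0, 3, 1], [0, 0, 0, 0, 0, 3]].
x - 1, (x - 3)^3(x - 1)(x + 4)

The Jordan structure of A has elementary divisors (x + 4), (x - 1), (x - 1), (x - 3)^3. Arranging the block sizes at each eigenvalue in decreasing order and taking row products gives the invariant factors.

Invariant factors (smallest first, each dividing the next): x - 1, (x - 3)^3(x - 1)(x + 4).

Check: the last factor (x - 3)^3(x - 1)(x + 4) is the minimal polynomial, and the product (x - 3)^3(x - 1)^2(x + 4) is the characteristic polynomial.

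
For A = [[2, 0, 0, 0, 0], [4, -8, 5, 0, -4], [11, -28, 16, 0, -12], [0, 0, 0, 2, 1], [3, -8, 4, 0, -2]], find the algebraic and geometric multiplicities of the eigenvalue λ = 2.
algebraic multiplicity 5, geometric multiplicity 2

The characteristic polynomial is (x - 2)^5, so the factor x - 2 appears with exponent 5: the algebraic multiplicity is 5.

rank(A - 2I) = 3, so the eigenspace has dimension 5 - 3 = 2: the geometric multiplicity is 2.

Since 2 < 5, A is not diagonalizable.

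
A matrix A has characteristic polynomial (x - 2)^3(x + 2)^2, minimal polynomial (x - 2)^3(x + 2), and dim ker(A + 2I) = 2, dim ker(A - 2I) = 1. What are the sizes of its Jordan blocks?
Jordan blocks: (-2, 1), (-2, 1), (2, 3)

λ = -2: algebraic multiplicity 2 (exponent in χ_A), largest block size 1 (exponent in m_A), 2 blocks (geometric multiplicity). These force block sizes [1, 1].
λ = 2: algebraic multiplicity 3 (exponent in χ_A), largest block size 3 (exponent in m_A), 1 block (geometric multiplicity). This forces block sizes [3].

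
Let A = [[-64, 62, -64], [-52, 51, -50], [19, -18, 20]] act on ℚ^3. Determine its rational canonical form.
R = [[0, 0, 12], [1, 0, -16], [0, 1, 7]]

The invariant factors of A (the non-unit diagonal entries of the Smith normal form of xI - A over ℚ[x]) are (x - 3)(x - 2)^2, each dividing the next. The characteristic polynomial is their product, (x - 3)(x - 2)^2.

The rational canonical form is the block-diagonal matrix of companion matrices C(f_i):
R = [[0, 0, 12], [1, 0, -16], [0, 1, 7]].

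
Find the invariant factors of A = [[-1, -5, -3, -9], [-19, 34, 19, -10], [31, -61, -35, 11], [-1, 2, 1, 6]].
The Jordan structure of A has elementary divisors (x + 4)^2, (x - 6)^2. Arranging the block sizes at each eigenvalue in decreasing order and taking row products gives the invariant factors.

Invariant factors (smallest first, each dividing the next): (x - 6)^2(x + 4)^2.

Check: the last factor (x - 6)^2(x + 4)^2 is the minimal polynomial, and the product (x - 6)^2(x + 4)^2 is the characteristic polynomial.

(x - 6)^2(x + 4)^2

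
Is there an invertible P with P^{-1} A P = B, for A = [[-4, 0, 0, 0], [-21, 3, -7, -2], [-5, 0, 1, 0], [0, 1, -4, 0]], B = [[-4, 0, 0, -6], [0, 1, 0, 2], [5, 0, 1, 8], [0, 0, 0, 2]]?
Both have characteristic polynomial (x - 2)(x - 1)^2(x + 4), but the minimal polynomial of A is (x - 2)(x - 1)^2(x + 4) while the minimal polynomial of B is (x - 2)(x - 1)(x + 4). The minimal polynomial is a similarity invariant, so A and B are not similar.

No.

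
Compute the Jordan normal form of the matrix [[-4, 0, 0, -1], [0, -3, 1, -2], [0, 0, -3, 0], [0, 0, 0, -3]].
J = [[-4, 0, 0, 0], [0, -3, 1, 0], [0, 0, -3, 0], [0, 0, 0, -3]]

The characteristic polynomial is det(xI - A) = (x + 3)^3(x + 4), so the eigenvalues are -4 (algebraic multiplicity 1), -3 (algebraic multiplicity 3).

For λ = -4: algebraic multiplicity 1 gives one 1×1 block.

For λ = -3: rank(A + 3I) = 2, rank((A + 3I)^2) = 1. The eigenspace has dimension 4 - 2 = 2, so there are 2 Jordan blocks; the rank sequence gives block sizes [2, 1].

Assembling the blocks gives the Jordan form J above.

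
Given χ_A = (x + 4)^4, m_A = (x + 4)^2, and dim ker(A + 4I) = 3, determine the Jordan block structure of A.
λ = -4: algebraic multiplicity 4 (exponent in χ_A), largest block size 2 (exponent in m_A), 3 blocks (geometric multiplicity). These force block sizes [2, 1, 1].

Jordan blocks: (-4, 2), (-4, 1), (-4, 1)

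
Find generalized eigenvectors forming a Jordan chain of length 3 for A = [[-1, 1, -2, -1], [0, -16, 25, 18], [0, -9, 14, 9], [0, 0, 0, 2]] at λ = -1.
v_1 = [[0, 2, 1, 0]]^T, v_2 = [[0, -5, -3, 0]]^T, v_3 = [[1, 0, 0, 0]]^T

We seek v_1 ∈ ker((A + I)^3) \ ker((A + I)^2), then set v_{i+1} = (A + I) v_i.

One such chain is v_1 = [[0, 2, 1, 0]]^T, v_2 = [[0, -5, -3, 0]]^T, v_3 = [[1, 0, 0, 0]]^T. Check: (A + I) v_3 = [[0, 0, 0, 0]]^T = 0.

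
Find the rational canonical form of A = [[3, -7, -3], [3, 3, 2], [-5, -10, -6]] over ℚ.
The invariant factors of A (the non-unit diagonal entries of the Smith normal form of xI - A over ℚ[x]) are x^3 - x + 5, each dividing the next. The characteristic polynomial is their product, x^3 - x + 5.

The rational canonical form is the block-diagonal matrix of companion matrices C(f_i):
R = [[0, 0, -5], [1, 0, 1], [0, 1, 0]].

Note the characteristic polynomial does not split into linear factors over ℚ, so A has no Jordan form over ℚ; the rational canonical form exists over any field.

R = [[0, 0, -5], [1, 0, 1], [0, 1, 0]]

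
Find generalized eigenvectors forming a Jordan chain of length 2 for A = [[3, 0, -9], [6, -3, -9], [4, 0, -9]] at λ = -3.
We seek v_1 ∈ ker((A + 3I)^2) \ ker(A + 3I), then set v_{i+1} = (A + 3I) v_i.

One such chain is v_1 = [[-1, 0, -1]]^T, v_2 = [[3, 3, 2]]^T. Check: (A + 3I) v_2 = [[0, 0, 0]]^T = 0.

v_1 = [[-1, 0, -1]]^T, v_2 = [[3, 3, 2]]^T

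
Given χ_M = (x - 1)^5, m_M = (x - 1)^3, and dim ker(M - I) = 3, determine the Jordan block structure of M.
λ = 1: algebraic multiplicity 5 (exponent in χ_M), largest block size 3 (exponent in m_M), 3 blocks (geometric multiplicity). These force block sizes [3, 1, 1].

Jordan blocks: (1, 3), (1, 1), (1, 1)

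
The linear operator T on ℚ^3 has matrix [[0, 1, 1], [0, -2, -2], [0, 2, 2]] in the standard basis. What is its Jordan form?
The characteristic polynomial is det(xI - A) = x^3, so the eigenvalues are 0 (algebraic multiplicity 3).

For λ = 0: rank(A) = 1, rank(A^2) = 0. The eigenspace has dimension 3 - 1 = 2, so there are 2 Jordan blocks; the rank sequence gives block sizes [2, 1].

Assembling the blocks gives the Jordan form J above.

J = [[0, 1, 0], [0, 0, 0], [0, 0, 0]]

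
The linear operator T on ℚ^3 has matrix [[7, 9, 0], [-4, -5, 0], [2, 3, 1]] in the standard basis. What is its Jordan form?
J = [[1, 1, 0], [0, 1, 0], [0, 0, 1]]

The characteristic polynomial is det(xI - A) = (x - 1)^3, so the eigenvalues are 1 (algebraic multiplicity 3).

For λ = 1: rank(A - I) = 1, rank((A - I)^2) = 0. The eigenspace has dimension 3 - 1 = 2, so there are 2 Jordan blocks; the rank sequence gives block sizes [2, 1].

Assembling the blocks gives the Jordan form J above.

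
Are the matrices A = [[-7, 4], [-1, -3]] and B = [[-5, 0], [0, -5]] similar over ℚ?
Both have characteristic polynomial (x + 5)^2, but the minimal polynomial of A is (x + 5)^2 while the minimal polynomial of B is x + 5. The minimal polynomial is a similarity invariant, so A and B are not similar.

No.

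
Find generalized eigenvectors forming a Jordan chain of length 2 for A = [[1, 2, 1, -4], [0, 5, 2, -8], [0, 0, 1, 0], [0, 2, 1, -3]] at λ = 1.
We seek v_1 ∈ ker((A - I)^2) \ ker(A - I), then set v_{i+1} = (A - I) v_i.

One such chain is v_1 = [[0, 3, -1, 1]]^T, v_2 = [[1, 2, 0, 1]]^T. Check: (A - I) v_2 = [[0, 0, 0, 0]]^T = 0.

v_1 = [[0, 3, -1, 1]]^T, v_2 = [[1, 2, 0, 1]]^T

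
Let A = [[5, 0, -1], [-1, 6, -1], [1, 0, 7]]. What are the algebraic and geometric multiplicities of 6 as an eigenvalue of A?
algebraic multiplicity 3, geometric multiplicity 2

The characteristic polynomial is (x - 6)^3, so the factor x - 6 appears with exponent 3: the algebraic multiplicity is 3.

rank(A - 6I) = 1, so the eigenspace has dimension 3 - 1 = 2: the geometric multiplicity is 2.

Since 2 < 3, A is not diagonalizable.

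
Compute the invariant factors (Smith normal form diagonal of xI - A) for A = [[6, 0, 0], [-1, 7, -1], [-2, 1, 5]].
(x - 6)^3

The Jordan structure of A has elementary divisors (x - 6)^3. Arranging the block sizes at each eigenvalue in decreasing order and taking row products gives the invariant factors.

Invariant factors (smallest first, each dividing the next): (x - 6)^3.

Check: the last factor (x - 6)^3 is the minimal polynomial, and the product (x - 6)^3 is the characteristic polynomial.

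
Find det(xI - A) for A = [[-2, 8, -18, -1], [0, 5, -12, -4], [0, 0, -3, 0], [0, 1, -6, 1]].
xI - A = [[x + 2, -8, 18, 1], [0, x - 5, 12, 4], [0, 0, x + 3, 0], [0, -1, 6, x - 1]].

Expanding det(xI - A) along the first row:
det(xI - A) = + (x + 2)·det([[x - 5, 12, 4], [0, x + 3, 0], [-1, 6, x - 1]]) - (-8)·det([[0, 12, 4], [0, x + 3, 0], [0, 6, x - 1]]) + (18)·det([[0, x - 5, 4], [0, 0, 0], [0, -1, x - 1]]) - (1)·det([[0, x - 5, 12], [0, 0, x + 3], [0, -1, 6]]).

Evaluating gives χ_A(x) = x^4 - x^3 - 15x^2 + 9x + 54 = (x - 3)^2(x + 2)(x + 3).

χ_A(x) = (x - 3)^2(x + 2)(x + 3)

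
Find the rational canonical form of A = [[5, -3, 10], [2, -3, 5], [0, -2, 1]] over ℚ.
The invariant factors of A (the non-unit diagonal entries of the Smith normal form of xI - A over ℚ[x]) are (x - 1)^3, each dividing the next. The characteristic polynomial is their product, (x - 1)^3.

The rational canonical form is the block-diagonal matrix of companion matrices C(f_i):
R = [[0, 0, 1], [1, 0, -3], [0, 1, 3]].

R = [[0, 0, 1], [1, 0, -3], [0, 1, 3]]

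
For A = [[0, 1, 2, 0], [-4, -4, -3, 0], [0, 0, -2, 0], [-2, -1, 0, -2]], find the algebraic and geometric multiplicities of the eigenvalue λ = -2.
algebraic multiplicity 4, geometric multiplicity 2

The characteristic polynomial is (x + 2)^4, so the factor x + 2 appears with exponent 4: the algebraic multiplicity is 4.

rank(A + 2I) = 2, so the eigenspace has dimension 4 - 2 = 2: the geometric multiplicity is 2.

Since 2 < 4, A is not diagonalizable.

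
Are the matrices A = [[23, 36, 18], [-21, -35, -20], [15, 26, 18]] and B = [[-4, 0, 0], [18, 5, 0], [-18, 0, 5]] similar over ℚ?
No.

Both have characteristic polynomial (x - 5)^2(x + 4), but the minimal polynomial of A is (x - 5)^2(x + 4) while the minimal polynomial of B is (x - 5)(x + 4). The minimal polynomial is a similarity invariant, so A and B are not similar.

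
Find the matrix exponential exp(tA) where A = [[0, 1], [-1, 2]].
A has Jordan form J = [[1, 1], [0, 1]] with A = PJP^{-1}, so e^{tA} = P e^{tJ} P^{-1}.

For a Jordan block J_k(λ), e^{tJ_k(λ)} = e^{λt} · (I + tN + t^2 N^2/2! + ... + t^{k-1} N^{k-1}/(k-1)!) where N is the nilpotent superdiagonal part.

Assembling the blocks and conjugating back gives the entries of e^{tA} as shown above.

e^{tA} = [[(1 - t)*e^{t}, t*e^{t}], [-t*e^{t}, (t + 1)*e^{t}]]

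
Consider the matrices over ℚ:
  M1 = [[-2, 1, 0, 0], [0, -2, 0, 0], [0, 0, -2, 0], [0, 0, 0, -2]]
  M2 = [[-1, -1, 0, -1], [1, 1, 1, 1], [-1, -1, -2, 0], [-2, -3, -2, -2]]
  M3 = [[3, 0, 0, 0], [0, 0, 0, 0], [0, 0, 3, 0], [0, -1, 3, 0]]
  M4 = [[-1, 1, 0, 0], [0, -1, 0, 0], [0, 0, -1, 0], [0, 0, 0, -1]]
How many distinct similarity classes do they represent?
Characteristic polynomials: χ_{M1} = (x + 2)^4, χ_{M2} = (x + 1)^4, χ_{M3} = x^2(x - 3)^2, χ_{M4} = (x + 1)^4.

{M1}: invariant factors x + 2, x + 2, (x + 2)^2.

{M2}: invariant factors x + 1, (x + 1)^3.

{M3}: invariant factors x - 3, x^2(x - 3).

{M4}: invariant factors x + 1, x + 1, (x + 1)^2.

Matrices are similar if and only if their invariant-factor lists agree; the partition into similarity classes is {M1}, {M2}, {M3}, {M4}.

4 classes: {M1}, {M2}, {M3}, {M4}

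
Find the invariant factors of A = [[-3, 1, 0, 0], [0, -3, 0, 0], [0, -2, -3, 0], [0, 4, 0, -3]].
The Jordan structure of A has elementary divisors (x + 3)^2, (x + 3), (x + 3). Arranging the block sizes at each eigenvalue in decreasing order and taking row products gives the invariant factors.

Invariant factors (smallest first, each dividing the next): x + 3, x + 3, (x + 3)^2.

Check: the last factor (x + 3)^2 is the minimal polynomial, and the product (x + 3)^4 is the characteristic polynomial.

x + 3, x + 3, (x + 3)^2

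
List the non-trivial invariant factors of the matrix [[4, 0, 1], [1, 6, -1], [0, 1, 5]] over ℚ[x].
(x - 5)^3

The Jordan structure of A has elementary divisors (x - 5)^3. Arranging the block sizes at each eigenvalue in decreasing order and taking row products gives the invariant factors.

Invariant factors (smallest first, each dividing the next): (x - 5)^3.

Check: the last factor (x - 5)^3 is the minimal polynomial, and the product (x - 5)^3 is the characteristic polynomial.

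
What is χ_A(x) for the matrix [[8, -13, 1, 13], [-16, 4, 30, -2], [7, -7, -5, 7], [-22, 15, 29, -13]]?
xI - A = [[x - 8, 13, -1, -13], [16, x - 4, -30, 2], [-7, 7, x + 5, -7], [22, -15, -29, x + 13]].

Expanding det(xI - A) along the first row:
det(xI - A) = + (x - 8)·det([[x - 4, -30, 2], [7, x + 5, -7], [-15, -29, x + 13]]) - (13)·det([[16, -30, 2], [-7, x + 5, -7], [22, -29, x + 13]]) + (-1)·det([[16, x - 4, 2], [-7, 7, -7], [22, -15, x + 13]]) - (-13)·det([[16, x - 4, -30], [-7, 7, x + 5], [22, -15, -29]]).

Evaluating gives χ_A(x) = x^4 + 6x^3 - 11x^2 - 60x + 100 = (x - 2)^2(x + 5)^2.

χ_A(x) = (x - 2)^2(x + 5)^2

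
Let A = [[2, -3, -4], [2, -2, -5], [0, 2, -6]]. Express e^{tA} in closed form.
e^{tA} = [[(5*t^2 + 4*t + 1)*e^{-2*t}, t*(-10*t - 3)*e^{-2*t}, t*(15*t - 8)*e^{-2*t}/2], [2*t*(2*t + 1)*e^{-2*t}, (1 - 8*t^2)*e^{-2*t}, t*(6*t - 5)*e^{-2*t}], [2*t^2*e^{-2*t}, 2*t*(1 - 2*t)*e^{-2*t}, (3*t^2 - 4*t + 1)*e^{-2*t}]]

A has Jordan form J = [[-2, 1, 0], [0, -2, 1], [0, 0, -2]] with A = PJP^{-1}, so e^{tA} = P e^{tJ} P^{-1}.

For a Jordan block J_k(λ), e^{tJ_k(λ)} = e^{λt} · (I + tN + t^2 N^2/2! + ... + t^{k-1} N^{k-1}/(k-1)!) where N is the nilpotent superdiagonal part.

Assembling the blocks and conjugating back gives the entries of e^{tA} as shown above.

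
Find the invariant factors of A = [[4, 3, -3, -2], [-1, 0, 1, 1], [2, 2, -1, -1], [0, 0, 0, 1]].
The Jordan structure of A has elementary divisors (x - 1)^2, (x - 1)^2. Arranging the block sizes at each eigenvalue in decreasing order and taking row products gives the invariant factors.

Invariant factors (smallest first, each dividing the next): (x - 1)^2, (x - 1)^2.

Check: the last factor (x - 1)^2 is the minimal polynomial, and the product (x - 1)^4 is the characteristic polynomial.

(x - 1)^2, (x - 1)^2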